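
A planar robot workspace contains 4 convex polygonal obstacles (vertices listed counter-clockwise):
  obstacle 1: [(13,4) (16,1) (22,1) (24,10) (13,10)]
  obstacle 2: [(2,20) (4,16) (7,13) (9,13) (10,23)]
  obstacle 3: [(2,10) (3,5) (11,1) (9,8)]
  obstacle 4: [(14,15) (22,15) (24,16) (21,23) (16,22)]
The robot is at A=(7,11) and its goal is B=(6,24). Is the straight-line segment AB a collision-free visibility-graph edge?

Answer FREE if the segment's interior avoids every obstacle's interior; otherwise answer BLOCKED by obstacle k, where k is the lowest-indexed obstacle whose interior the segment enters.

Obstacle 1 [(13,4) (16,1) (22,1) (24,10) (13,10)]:
  edge (13,4)–(16,1): clear
  edge (16,1)–(22,1): clear
  edge (22,1)–(24,10): clear
  edge (24,10)–(13,10): clear
  edge (13,10)–(13,4): clear
  midpoint (13/2,35/2) outside
  → clear
Obstacle 2 [(2,20) (4,16) (7,13) (9,13) (10,23)]:
  edge (2,20)–(4,16): clear
  edge (4,16)–(7,13): crosses AB
  edge (7,13)–(9,13): clear
  edge (9,13)–(10,23): clear
  edge (10,23)–(2,20): crosses AB
  → BLOCKED
Obstacle 3 [(2,10) (3,5) (11,1) (9,8)]:
  edge (2,10)–(3,5): clear
  edge (3,5)–(11,1): clear
  edge (11,1)–(9,8): clear
  edge (9,8)–(2,10): clear
  midpoint (13/2,35/2) outside
  → clear
Obstacle 4 [(14,15) (22,15) (24,16) (21,23) (16,22)]:
  edge (14,15)–(22,15): clear
  edge (22,15)–(24,16): clear
  edge (24,16)–(21,23): clear
  edge (21,23)–(16,22): clear
  edge (16,22)–(14,15): clear
  midpoint (13/2,35/2) outside
  → clear

BLOCKED by obstacle 2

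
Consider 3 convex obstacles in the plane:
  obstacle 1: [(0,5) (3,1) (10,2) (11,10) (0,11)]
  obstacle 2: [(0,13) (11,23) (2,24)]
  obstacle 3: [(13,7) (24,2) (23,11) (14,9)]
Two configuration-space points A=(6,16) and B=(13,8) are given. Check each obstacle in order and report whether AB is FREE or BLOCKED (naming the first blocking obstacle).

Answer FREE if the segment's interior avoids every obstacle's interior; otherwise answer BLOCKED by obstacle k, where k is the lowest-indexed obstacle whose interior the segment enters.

FREE

Obstacle 1 [(0,5) (3,1) (10,2) (11,10) (0,11)]:
  edge (0,5)–(3,1): clear
  edge (3,1)–(10,2): clear
  edge (10,2)–(11,10): clear
  edge (11,10)–(0,11): clear
  edge (0,11)–(0,5): clear
  midpoint (19/2,12) outside
  → clear
Obstacle 2 [(0,13) (11,23) (2,24)]:
  edge (0,13)–(11,23): clear
  edge (11,23)–(2,24): clear
  edge (2,24)–(0,13): clear
  midpoint (19/2,12) outside
  → clear
Obstacle 3 [(13,7) (24,2) (23,11) (14,9)]:
  edge (13,7)–(24,2): clear
  edge (24,2)–(23,11): clear
  edge (23,11)–(14,9): clear
  edge (14,9)–(13,7): clear
  midpoint (19/2,12) outside
  → clear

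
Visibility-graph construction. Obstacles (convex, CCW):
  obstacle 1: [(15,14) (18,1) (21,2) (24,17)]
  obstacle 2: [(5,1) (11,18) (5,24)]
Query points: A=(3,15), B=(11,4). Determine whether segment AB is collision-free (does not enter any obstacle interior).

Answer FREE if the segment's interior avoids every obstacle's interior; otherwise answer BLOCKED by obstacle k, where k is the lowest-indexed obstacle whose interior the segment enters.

BLOCKED by obstacle 2

Obstacle 1 [(15,14) (18,1) (21,2) (24,17)]:
  edge (15,14)–(18,1): clear
  edge (18,1)–(21,2): clear
  edge (21,2)–(24,17): clear
  edge (24,17)–(15,14): clear
  midpoint (7,19/2) outside
  → clear
Obstacle 2 [(5,1) (11,18) (5,24)]:
  edge (5,1)–(11,18): crosses AB
  edge (11,18)–(5,24): clear
  edge (5,24)–(5,1): crosses AB
  → BLOCKED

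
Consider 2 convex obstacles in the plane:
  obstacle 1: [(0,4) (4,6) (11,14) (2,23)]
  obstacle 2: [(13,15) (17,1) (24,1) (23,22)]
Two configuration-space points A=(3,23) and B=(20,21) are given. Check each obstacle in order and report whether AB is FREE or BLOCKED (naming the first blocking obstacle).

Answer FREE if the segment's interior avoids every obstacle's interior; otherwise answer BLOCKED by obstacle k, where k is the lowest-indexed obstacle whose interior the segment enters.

FREE

Obstacle 1 [(0,4) (4,6) (11,14) (2,23)]:
  edge (0,4)–(4,6): clear
  edge (4,6)–(11,14): clear
  edge (11,14)–(2,23): clear
  edge (2,23)–(0,4): clear
  midpoint (23/2,22) outside
  → clear
Obstacle 2 [(13,15) (17,1) (24,1) (23,22)]:
  edge (13,15)–(17,1): clear
  edge (17,1)–(24,1): clear
  edge (24,1)–(23,22): clear
  edge (23,22)–(13,15): clear
  midpoint (23/2,22) outside
  → clear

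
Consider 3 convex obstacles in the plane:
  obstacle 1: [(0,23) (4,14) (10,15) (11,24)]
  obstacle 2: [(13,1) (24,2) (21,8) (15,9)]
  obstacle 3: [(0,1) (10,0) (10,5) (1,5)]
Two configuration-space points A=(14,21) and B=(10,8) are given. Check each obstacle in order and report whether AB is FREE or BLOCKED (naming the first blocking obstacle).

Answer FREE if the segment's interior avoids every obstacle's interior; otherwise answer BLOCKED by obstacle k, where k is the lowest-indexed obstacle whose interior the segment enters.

FREE

Obstacle 1 [(0,23) (4,14) (10,15) (11,24)]:
  edge (0,23)–(4,14): clear
  edge (4,14)–(10,15): clear
  edge (10,15)–(11,24): clear
  edge (11,24)–(0,23): clear
  midpoint (12,29/2) outside
  → clear
Obstacle 2 [(13,1) (24,2) (21,8) (15,9)]:
  edge (13,1)–(24,2): clear
  edge (24,2)–(21,8): clear
  edge (21,8)–(15,9): clear
  edge (15,9)–(13,1): clear
  midpoint (12,29/2) outside
  → clear
Obstacle 3 [(0,1) (10,0) (10,5) (1,5)]:
  edge (0,1)–(10,0): clear
  edge (10,0)–(10,5): clear
  edge (10,5)–(1,5): clear
  edge (1,5)–(0,1): clear
  midpoint (12,29/2) outside
  → clear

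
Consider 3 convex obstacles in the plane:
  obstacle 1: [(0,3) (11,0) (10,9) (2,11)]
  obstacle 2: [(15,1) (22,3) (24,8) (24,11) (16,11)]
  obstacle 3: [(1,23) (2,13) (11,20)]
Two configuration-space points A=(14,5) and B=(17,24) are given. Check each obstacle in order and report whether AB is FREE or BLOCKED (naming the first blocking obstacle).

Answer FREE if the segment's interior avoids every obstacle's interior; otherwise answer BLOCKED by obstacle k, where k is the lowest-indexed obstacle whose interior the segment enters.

FREE

Obstacle 1 [(0,3) (11,0) (10,9) (2,11)]:
  edge (0,3)–(11,0): clear
  edge (11,0)–(10,9): clear
  edge (10,9)–(2,11): clear
  edge (2,11)–(0,3): clear
  midpoint (31/2,29/2) outside
  → clear
Obstacle 2 [(15,1) (22,3) (24,8) (24,11) (16,11)]:
  edge (15,1)–(22,3): clear
  edge (22,3)–(24,8): clear
  edge (24,8)–(24,11): clear
  edge (24,11)–(16,11): clear
  edge (16,11)–(15,1): clear
  midpoint (31/2,29/2) outside
  → clear
Obstacle 3 [(1,23) (2,13) (11,20)]:
  edge (1,23)–(2,13): clear
  edge (2,13)–(11,20): clear
  edge (11,20)–(1,23): clear
  midpoint (31/2,29/2) outside
  → clear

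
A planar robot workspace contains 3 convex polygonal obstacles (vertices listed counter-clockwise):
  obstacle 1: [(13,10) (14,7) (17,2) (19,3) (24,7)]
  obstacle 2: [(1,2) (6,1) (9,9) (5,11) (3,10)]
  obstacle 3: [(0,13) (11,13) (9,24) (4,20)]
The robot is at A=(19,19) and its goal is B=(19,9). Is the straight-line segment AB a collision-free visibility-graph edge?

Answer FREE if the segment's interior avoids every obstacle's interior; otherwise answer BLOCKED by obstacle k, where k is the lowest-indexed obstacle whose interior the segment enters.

FREE

Obstacle 1 [(13,10) (14,7) (17,2) (19,3) (24,7)]:
  edge (13,10)–(14,7): clear
  edge (14,7)–(17,2): clear
  edge (17,2)–(19,3): clear
  edge (19,3)–(24,7): clear
  edge (24,7)–(13,10): clear
  midpoint (19,14) outside
  → clear
Obstacle 2 [(1,2) (6,1) (9,9) (5,11) (3,10)]:
  edge (1,2)–(6,1): clear
  edge (6,1)–(9,9): clear
  edge (9,9)–(5,11): clear
  edge (5,11)–(3,10): clear
  edge (3,10)–(1,2): clear
  midpoint (19,14) outside
  → clear
Obstacle 3 [(0,13) (11,13) (9,24) (4,20)]:
  edge (0,13)–(11,13): clear
  edge (11,13)–(9,24): clear
  edge (9,24)–(4,20): clear
  edge (4,20)–(0,13): clear
  midpoint (19,14) outside
  → clear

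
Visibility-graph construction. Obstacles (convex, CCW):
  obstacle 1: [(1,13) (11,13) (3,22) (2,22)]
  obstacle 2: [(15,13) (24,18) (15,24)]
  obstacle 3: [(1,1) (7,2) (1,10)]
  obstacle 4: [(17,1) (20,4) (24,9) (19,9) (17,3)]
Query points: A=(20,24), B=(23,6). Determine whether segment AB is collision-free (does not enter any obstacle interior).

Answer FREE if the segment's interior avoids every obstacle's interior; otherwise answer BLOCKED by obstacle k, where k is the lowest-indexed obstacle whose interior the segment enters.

Obstacle 1 [(1,13) (11,13) (3,22) (2,22)]:
  edge (1,13)–(11,13): clear
  edge (11,13)–(3,22): clear
  edge (3,22)–(2,22): clear
  edge (2,22)–(1,13): clear
  midpoint (43/2,15) outside
  → clear
Obstacle 2 [(15,13) (24,18) (15,24)]:
  edge (15,13)–(24,18): crosses AB
  edge (24,18)–(15,24): crosses AB
  edge (15,24)–(15,13): clear
  → BLOCKED
Obstacle 3 [(1,1) (7,2) (1,10)]:
  edge (1,1)–(7,2): clear
  edge (7,2)–(1,10): clear
  edge (1,10)–(1,1): clear
  midpoint (43/2,15) outside
  → clear
Obstacle 4 [(17,1) (20,4) (24,9) (19,9) (17,3)]:
  edge (17,1)–(20,4): clear
  edge (20,4)–(24,9): crosses AB
  edge (24,9)–(19,9): crosses AB
  edge (19,9)–(17,3): clear
  edge (17,3)–(17,1): clear
  → BLOCKED

BLOCKED by obstacle 2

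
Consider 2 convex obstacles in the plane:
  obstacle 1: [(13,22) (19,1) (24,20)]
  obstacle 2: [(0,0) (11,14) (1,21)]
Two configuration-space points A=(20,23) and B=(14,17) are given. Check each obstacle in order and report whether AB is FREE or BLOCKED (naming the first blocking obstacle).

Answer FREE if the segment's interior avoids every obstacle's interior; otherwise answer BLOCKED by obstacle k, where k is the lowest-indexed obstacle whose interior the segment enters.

Obstacle 1 [(13,22) (19,1) (24,20)]:
  edge (13,22)–(19,1): crosses AB
  edge (19,1)–(24,20): clear
  edge (24,20)–(13,22): crosses AB
  → BLOCKED
Obstacle 2 [(0,0) (11,14) (1,21)]:
  edge (0,0)–(11,14): clear
  edge (11,14)–(1,21): clear
  edge (1,21)–(0,0): clear
  midpoint (17,20) outside
  → clear

BLOCKED by obstacle 1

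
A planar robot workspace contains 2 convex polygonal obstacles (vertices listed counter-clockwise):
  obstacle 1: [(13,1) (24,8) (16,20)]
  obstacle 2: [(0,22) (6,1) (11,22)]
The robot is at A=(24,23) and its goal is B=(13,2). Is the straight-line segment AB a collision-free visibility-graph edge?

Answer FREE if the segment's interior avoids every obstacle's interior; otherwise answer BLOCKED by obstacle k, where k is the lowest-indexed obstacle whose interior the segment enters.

Obstacle 1 [(13,1) (24,8) (16,20)]:
  edge (13,1)–(24,8): clear
  edge (24,8)–(16,20): crosses AB
  edge (16,20)–(13,1): crosses AB
  → BLOCKED
Obstacle 2 [(0,22) (6,1) (11,22)]:
  edge (0,22)–(6,1): clear
  edge (6,1)–(11,22): clear
  edge (11,22)–(0,22): clear
  midpoint (37/2,25/2) outside
  → clear

BLOCKED by obstacle 1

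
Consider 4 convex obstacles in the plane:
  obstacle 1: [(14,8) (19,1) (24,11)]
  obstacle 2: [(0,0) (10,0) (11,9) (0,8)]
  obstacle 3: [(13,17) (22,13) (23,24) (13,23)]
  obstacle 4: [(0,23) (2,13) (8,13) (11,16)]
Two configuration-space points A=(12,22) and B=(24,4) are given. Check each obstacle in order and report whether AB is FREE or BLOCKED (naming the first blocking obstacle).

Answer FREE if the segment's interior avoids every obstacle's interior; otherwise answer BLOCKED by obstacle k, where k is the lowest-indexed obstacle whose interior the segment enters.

Obstacle 1 [(14,8) (19,1) (24,11)]:
  edge (14,8)–(19,1): clear
  edge (19,1)–(24,11): crosses AB
  edge (24,11)–(14,8): crosses AB
  → BLOCKED
Obstacle 2 [(0,0) (10,0) (11,9) (0,8)]:
  edge (0,0)–(10,0): clear
  edge (10,0)–(11,9): clear
  edge (11,9)–(0,8): clear
  edge (0,8)–(0,0): clear
  midpoint (18,13) outside
  → clear
Obstacle 3 [(13,17) (22,13) (23,24) (13,23)]:
  edge (13,17)–(22,13): crosses AB
  edge (22,13)–(23,24): clear
  edge (23,24)–(13,23): clear
  edge (13,23)–(13,17): crosses AB
  → BLOCKED
Obstacle 4 [(0,23) (2,13) (8,13) (11,16)]:
  edge (0,23)–(2,13): clear
  edge (2,13)–(8,13): clear
  edge (8,13)–(11,16): clear
  edge (11,16)–(0,23): clear
  midpoint (18,13) outside
  → clear

BLOCKED by obstacle 1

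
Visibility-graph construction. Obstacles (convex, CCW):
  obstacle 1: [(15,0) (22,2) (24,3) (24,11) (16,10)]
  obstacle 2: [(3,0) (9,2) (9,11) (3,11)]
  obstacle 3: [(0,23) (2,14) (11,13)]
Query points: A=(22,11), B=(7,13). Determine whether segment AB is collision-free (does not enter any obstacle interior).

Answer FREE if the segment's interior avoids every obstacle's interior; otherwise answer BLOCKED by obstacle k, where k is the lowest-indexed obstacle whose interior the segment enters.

FREE

Obstacle 1 [(15,0) (22,2) (24,3) (24,11) (16,10)]:
  edge (15,0)–(22,2): clear
  edge (22,2)–(24,3): clear
  edge (24,3)–(24,11): clear
  edge (24,11)–(16,10): clear
  edge (16,10)–(15,0): clear
  midpoint (29/2,12) outside
  → clear
Obstacle 2 [(3,0) (9,2) (9,11) (3,11)]:
  edge (3,0)–(9,2): clear
  edge (9,2)–(9,11): clear
  edge (9,11)–(3,11): clear
  edge (3,11)–(3,0): clear
  midpoint (29/2,12) outside
  → clear
Obstacle 3 [(0,23) (2,14) (11,13)]:
  edge (0,23)–(2,14): clear
  edge (2,14)–(11,13): clear
  edge (11,13)–(0,23): clear
  midpoint (29/2,12) outside
  → clear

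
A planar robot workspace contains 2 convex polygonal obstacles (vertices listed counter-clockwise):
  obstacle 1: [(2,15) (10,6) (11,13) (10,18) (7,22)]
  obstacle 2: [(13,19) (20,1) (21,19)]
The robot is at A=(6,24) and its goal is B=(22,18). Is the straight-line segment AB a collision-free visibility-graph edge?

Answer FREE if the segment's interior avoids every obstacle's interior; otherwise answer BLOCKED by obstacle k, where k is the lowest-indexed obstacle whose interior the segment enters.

BLOCKED by obstacle 2

Obstacle 1 [(2,15) (10,6) (11,13) (10,18) (7,22)]:
  edge (2,15)–(10,6): clear
  edge (10,6)–(11,13): clear
  edge (11,13)–(10,18): clear
  edge (10,18)–(7,22): clear
  edge (7,22)–(2,15): clear
  midpoint (14,21) outside
  → clear
Obstacle 2 [(13,19) (20,1) (21,19)]:
  edge (13,19)–(20,1): clear
  edge (20,1)–(21,19): crosses AB
  edge (21,19)–(13,19): crosses AB
  → BLOCKED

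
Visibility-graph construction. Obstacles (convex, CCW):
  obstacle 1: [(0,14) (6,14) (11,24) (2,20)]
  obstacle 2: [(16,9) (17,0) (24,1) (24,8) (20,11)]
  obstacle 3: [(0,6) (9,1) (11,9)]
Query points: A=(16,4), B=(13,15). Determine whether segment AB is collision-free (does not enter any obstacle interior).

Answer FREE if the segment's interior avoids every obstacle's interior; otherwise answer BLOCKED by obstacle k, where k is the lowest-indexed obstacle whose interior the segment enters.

FREE

Obstacle 1 [(0,14) (6,14) (11,24) (2,20)]:
  edge (0,14)–(6,14): clear
  edge (6,14)–(11,24): clear
  edge (11,24)–(2,20): clear
  edge (2,20)–(0,14): clear
  midpoint (29/2,19/2) outside
  → clear
Obstacle 2 [(16,9) (17,0) (24,1) (24,8) (20,11)]:
  edge (16,9)–(17,0): clear
  edge (17,0)–(24,1): clear
  edge (24,1)–(24,8): clear
  edge (24,8)–(20,11): clear
  edge (20,11)–(16,9): clear
  midpoint (29/2,19/2) outside
  → clear
Obstacle 3 [(0,6) (9,1) (11,9)]:
  edge (0,6)–(9,1): clear
  edge (9,1)–(11,9): clear
  edge (11,9)–(0,6): clear
  midpoint (29/2,19/2) outside
  → clear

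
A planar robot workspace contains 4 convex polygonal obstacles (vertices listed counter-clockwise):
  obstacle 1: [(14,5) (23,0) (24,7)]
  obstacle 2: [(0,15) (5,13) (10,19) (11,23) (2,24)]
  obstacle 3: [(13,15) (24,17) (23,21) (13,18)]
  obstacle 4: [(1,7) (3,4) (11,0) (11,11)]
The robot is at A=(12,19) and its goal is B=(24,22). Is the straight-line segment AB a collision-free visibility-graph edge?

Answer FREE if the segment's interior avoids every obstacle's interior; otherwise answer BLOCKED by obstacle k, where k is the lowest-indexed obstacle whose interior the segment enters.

FREE

Obstacle 1 [(14,5) (23,0) (24,7)]:
  edge (14,5)–(23,0): clear
  edge (23,0)–(24,7): clear
  edge (24,7)–(14,5): clear
  midpoint (18,41/2) outside
  → clear
Obstacle 2 [(0,15) (5,13) (10,19) (11,23) (2,24)]:
  edge (0,15)–(5,13): clear
  edge (5,13)–(10,19): clear
  edge (10,19)–(11,23): clear
  edge (11,23)–(2,24): clear
  edge (2,24)–(0,15): clear
  midpoint (18,41/2) outside
  → clear
Obstacle 3 [(13,15) (24,17) (23,21) (13,18)]:
  edge (13,15)–(24,17): clear
  edge (24,17)–(23,21): clear
  edge (23,21)–(13,18): clear
  edge (13,18)–(13,15): clear
  midpoint (18,41/2) outside
  → clear
Obstacle 4 [(1,7) (3,4) (11,0) (11,11)]:
  edge (1,7)–(3,4): clear
  edge (3,4)–(11,0): clear
  edge (11,0)–(11,11): clear
  edge (11,11)–(1,7): clear
  midpoint (18,41/2) outside
  → clear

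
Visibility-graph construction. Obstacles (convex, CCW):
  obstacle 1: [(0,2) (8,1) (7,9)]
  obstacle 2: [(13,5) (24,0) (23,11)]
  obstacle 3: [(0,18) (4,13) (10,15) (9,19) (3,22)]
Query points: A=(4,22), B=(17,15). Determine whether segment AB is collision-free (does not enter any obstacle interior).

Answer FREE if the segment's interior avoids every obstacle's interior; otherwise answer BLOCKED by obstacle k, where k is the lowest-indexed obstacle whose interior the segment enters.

FREE

Obstacle 1 [(0,2) (8,1) (7,9)]:
  edge (0,2)–(8,1): clear
  edge (8,1)–(7,9): clear
  edge (7,9)–(0,2): clear
  midpoint (21/2,37/2) outside
  → clear
Obstacle 2 [(13,5) (24,0) (23,11)]:
  edge (13,5)–(24,0): clear
  edge (24,0)–(23,11): clear
  edge (23,11)–(13,5): clear
  midpoint (21/2,37/2) outside
  → clear
Obstacle 3 [(0,18) (4,13) (10,15) (9,19) (3,22)]:
  edge (0,18)–(4,13): clear
  edge (4,13)–(10,15): clear
  edge (10,15)–(9,19): clear
  edge (9,19)–(3,22): clear
  edge (3,22)–(0,18): clear
  midpoint (21/2,37/2) outside
  → clear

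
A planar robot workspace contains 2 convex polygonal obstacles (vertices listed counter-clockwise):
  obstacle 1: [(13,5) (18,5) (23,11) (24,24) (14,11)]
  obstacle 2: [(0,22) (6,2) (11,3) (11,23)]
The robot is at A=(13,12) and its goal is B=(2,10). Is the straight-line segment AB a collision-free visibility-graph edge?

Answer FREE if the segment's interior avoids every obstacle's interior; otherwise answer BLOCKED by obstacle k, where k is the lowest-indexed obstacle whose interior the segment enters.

BLOCKED by obstacle 2

Obstacle 1 [(13,5) (18,5) (23,11) (24,24) (14,11)]:
  edge (13,5)–(18,5): clear
  edge (18,5)–(23,11): clear
  edge (23,11)–(24,24): clear
  edge (24,24)–(14,11): clear
  edge (14,11)–(13,5): clear
  midpoint (15/2,11) outside
  → clear
Obstacle 2 [(0,22) (6,2) (11,3) (11,23)]:
  edge (0,22)–(6,2): crosses AB
  edge (6,2)–(11,3): clear
  edge (11,3)–(11,23): crosses AB
  edge (11,23)–(0,22): clear
  → BLOCKED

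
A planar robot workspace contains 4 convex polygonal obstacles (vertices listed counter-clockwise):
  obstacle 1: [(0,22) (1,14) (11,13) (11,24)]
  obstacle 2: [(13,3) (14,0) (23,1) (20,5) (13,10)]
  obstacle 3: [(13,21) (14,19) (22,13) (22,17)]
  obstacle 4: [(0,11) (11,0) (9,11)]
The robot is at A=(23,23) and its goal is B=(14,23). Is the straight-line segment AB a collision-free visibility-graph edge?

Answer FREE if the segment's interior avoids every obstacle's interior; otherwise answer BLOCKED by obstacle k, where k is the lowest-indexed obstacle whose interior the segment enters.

Obstacle 1 [(0,22) (1,14) (11,13) (11,24)]:
  edge (0,22)–(1,14): clear
  edge (1,14)–(11,13): clear
  edge (11,13)–(11,24): clear
  edge (11,24)–(0,22): clear
  midpoint (37/2,23) outside
  → clear
Obstacle 2 [(13,3) (14,0) (23,1) (20,5) (13,10)]:
  edge (13,3)–(14,0): clear
  edge (14,0)–(23,1): clear
  edge (23,1)–(20,5): clear
  edge (20,5)–(13,10): clear
  edge (13,10)–(13,3): clear
  midpoint (37/2,23) outside
  → clear
Obstacle 3 [(13,21) (14,19) (22,13) (22,17)]:
  edge (13,21)–(14,19): clear
  edge (14,19)–(22,13): clear
  edge (22,13)–(22,17): clear
  edge (22,17)–(13,21): clear
  midpoint (37/2,23) outside
  → clear
Obstacle 4 [(0,11) (11,0) (9,11)]:
  edge (0,11)–(11,0): clear
  edge (11,0)–(9,11): clear
  edge (9,11)–(0,11): clear
  midpoint (37/2,23) outside
  → clear

FREE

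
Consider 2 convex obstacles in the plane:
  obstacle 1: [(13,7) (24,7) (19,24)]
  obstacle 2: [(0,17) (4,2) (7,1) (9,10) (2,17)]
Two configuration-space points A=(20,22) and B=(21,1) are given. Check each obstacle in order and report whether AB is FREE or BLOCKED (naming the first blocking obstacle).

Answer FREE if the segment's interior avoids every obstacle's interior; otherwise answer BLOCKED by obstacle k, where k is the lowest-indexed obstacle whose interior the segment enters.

Obstacle 1 [(13,7) (24,7) (19,24)]:
  edge (13,7)–(24,7): crosses AB
  edge (24,7)–(19,24): crosses AB
  edge (19,24)–(13,7): clear
  → BLOCKED
Obstacle 2 [(0,17) (4,2) (7,1) (9,10) (2,17)]:
  edge (0,17)–(4,2): clear
  edge (4,2)–(7,1): clear
  edge (7,1)–(9,10): clear
  edge (9,10)–(2,17): clear
  edge (2,17)–(0,17): clear
  midpoint (41/2,23/2) outside
  → clear

BLOCKED by obstacle 1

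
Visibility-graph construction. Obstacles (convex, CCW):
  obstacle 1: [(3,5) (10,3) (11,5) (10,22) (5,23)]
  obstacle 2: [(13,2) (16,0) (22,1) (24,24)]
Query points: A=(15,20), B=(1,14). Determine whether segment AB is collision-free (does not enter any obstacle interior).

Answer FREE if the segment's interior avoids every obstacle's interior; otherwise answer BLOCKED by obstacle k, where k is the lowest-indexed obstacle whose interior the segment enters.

Obstacle 1 [(3,5) (10,3) (11,5) (10,22) (5,23)]:
  edge (3,5)–(10,3): clear
  edge (10,3)–(11,5): clear
  edge (11,5)–(10,22): crosses AB
  edge (10,22)–(5,23): clear
  edge (5,23)–(3,5): crosses AB
  → BLOCKED
Obstacle 2 [(13,2) (16,0) (22,1) (24,24)]:
  edge (13,2)–(16,0): clear
  edge (16,0)–(22,1): clear
  edge (22,1)–(24,24): clear
  edge (24,24)–(13,2): clear
  midpoint (8,17) outside
  → clear

BLOCKED by obstacle 1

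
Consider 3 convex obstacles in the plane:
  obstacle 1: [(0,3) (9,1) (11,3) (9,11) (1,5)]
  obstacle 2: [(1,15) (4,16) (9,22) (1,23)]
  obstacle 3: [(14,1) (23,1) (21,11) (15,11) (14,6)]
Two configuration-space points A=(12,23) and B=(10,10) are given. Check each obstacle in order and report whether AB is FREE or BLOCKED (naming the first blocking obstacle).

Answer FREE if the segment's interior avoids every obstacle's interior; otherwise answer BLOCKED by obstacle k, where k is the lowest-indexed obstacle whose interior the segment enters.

FREE

Obstacle 1 [(0,3) (9,1) (11,3) (9,11) (1,5)]:
  edge (0,3)–(9,1): clear
  edge (9,1)–(11,3): clear
  edge (11,3)–(9,11): clear
  edge (9,11)–(1,5): clear
  edge (1,5)–(0,3): clear
  midpoint (11,33/2) outside
  → clear
Obstacle 2 [(1,15) (4,16) (9,22) (1,23)]:
  edge (1,15)–(4,16): clear
  edge (4,16)–(9,22): clear
  edge (9,22)–(1,23): clear
  edge (1,23)–(1,15): clear
  midpoint (11,33/2) outside
  → clear
Obstacle 3 [(14,1) (23,1) (21,11) (15,11) (14,6)]:
  edge (14,1)–(23,1): clear
  edge (23,1)–(21,11): clear
  edge (21,11)–(15,11): clear
  edge (15,11)–(14,6): clear
  edge (14,6)–(14,1): clear
  midpoint (11,33/2) outside
  → clear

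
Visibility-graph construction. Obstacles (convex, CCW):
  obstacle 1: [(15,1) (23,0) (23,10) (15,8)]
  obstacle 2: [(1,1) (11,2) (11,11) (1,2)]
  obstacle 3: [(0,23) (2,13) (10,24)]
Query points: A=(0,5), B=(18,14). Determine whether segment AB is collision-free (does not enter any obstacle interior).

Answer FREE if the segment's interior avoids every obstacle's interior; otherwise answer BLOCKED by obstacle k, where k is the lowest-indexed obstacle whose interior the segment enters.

Obstacle 1 [(15,1) (23,0) (23,10) (15,8)]:
  edge (15,1)–(23,0): clear
  edge (23,0)–(23,10): clear
  edge (23,10)–(15,8): clear
  edge (15,8)–(15,1): clear
  midpoint (9,19/2) outside
  → clear
Obstacle 2 [(1,1) (11,2) (11,11) (1,2)]:
  edge (1,1)–(11,2): clear
  edge (11,2)–(11,11): crosses AB
  edge (11,11)–(1,2): crosses AB
  edge (1,2)–(1,1): clear
  → BLOCKED
Obstacle 3 [(0,23) (2,13) (10,24)]:
  edge (0,23)–(2,13): clear
  edge (2,13)–(10,24): clear
  edge (10,24)–(0,23): clear
  midpoint (9,19/2) outside
  → clear

BLOCKED by obstacle 2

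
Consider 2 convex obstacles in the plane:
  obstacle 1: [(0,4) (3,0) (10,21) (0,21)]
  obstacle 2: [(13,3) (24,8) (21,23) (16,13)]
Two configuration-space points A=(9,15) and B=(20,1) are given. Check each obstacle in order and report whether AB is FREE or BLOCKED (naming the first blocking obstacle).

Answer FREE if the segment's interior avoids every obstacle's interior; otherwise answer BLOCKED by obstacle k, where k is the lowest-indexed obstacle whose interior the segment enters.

BLOCKED by obstacle 2

Obstacle 1 [(0,4) (3,0) (10,21) (0,21)]:
  edge (0,4)–(3,0): clear
  edge (3,0)–(10,21): clear
  edge (10,21)–(0,21): clear
  edge (0,21)–(0,4): clear
  midpoint (29/2,8) outside
  → clear
Obstacle 2 [(13,3) (24,8) (21,23) (16,13)]:
  edge (13,3)–(24,8): crosses AB
  edge (24,8)–(21,23): clear
  edge (21,23)–(16,13): clear
  edge (16,13)–(13,3): crosses AB
  → BLOCKED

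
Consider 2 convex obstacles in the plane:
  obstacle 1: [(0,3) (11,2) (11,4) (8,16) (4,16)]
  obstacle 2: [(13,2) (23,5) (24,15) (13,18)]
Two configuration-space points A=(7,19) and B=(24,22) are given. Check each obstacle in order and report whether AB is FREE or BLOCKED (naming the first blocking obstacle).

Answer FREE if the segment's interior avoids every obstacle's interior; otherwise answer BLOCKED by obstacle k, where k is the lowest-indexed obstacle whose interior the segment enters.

FREE

Obstacle 1 [(0,3) (11,2) (11,4) (8,16) (4,16)]:
  edge (0,3)–(11,2): clear
  edge (11,2)–(11,4): clear
  edge (11,4)–(8,16): clear
  edge (8,16)–(4,16): clear
  edge (4,16)–(0,3): clear
  midpoint (31/2,41/2) outside
  → clear
Obstacle 2 [(13,2) (23,5) (24,15) (13,18)]:
  edge (13,2)–(23,5): clear
  edge (23,5)–(24,15): clear
  edge (24,15)–(13,18): clear
  edge (13,18)–(13,2): clear
  midpoint (31/2,41/2) outside
  → clear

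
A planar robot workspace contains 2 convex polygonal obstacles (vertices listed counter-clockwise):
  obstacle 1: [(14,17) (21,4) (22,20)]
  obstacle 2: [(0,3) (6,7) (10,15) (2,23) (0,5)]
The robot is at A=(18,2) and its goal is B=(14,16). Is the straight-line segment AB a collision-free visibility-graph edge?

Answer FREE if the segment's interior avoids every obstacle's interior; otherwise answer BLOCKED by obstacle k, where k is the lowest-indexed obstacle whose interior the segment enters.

FREE

Obstacle 1 [(14,17) (21,4) (22,20)]:
  edge (14,17)–(21,4): clear
  edge (21,4)–(22,20): clear
  edge (22,20)–(14,17): clear
  midpoint (16,9) outside
  → clear
Obstacle 2 [(0,3) (6,7) (10,15) (2,23) (0,5)]:
  edge (0,3)–(6,7): clear
  edge (6,7)–(10,15): clear
  edge (10,15)–(2,23): clear
  edge (2,23)–(0,5): clear
  edge (0,5)–(0,3): clear
  midpoint (16,9) outside
  → clear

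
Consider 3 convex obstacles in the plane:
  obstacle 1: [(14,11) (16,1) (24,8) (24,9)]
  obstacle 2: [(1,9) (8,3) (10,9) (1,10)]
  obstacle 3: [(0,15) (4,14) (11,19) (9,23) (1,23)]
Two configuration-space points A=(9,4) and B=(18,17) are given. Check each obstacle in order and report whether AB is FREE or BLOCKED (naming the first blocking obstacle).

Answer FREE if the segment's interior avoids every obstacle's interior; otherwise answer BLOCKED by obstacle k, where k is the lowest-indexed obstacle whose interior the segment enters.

Obstacle 1 [(14,11) (16,1) (24,8) (24,9)]:
  edge (14,11)–(16,1): clear
  edge (16,1)–(24,8): clear
  edge (24,8)–(24,9): clear
  edge (24,9)–(14,11): clear
  midpoint (27/2,21/2) outside
  → clear
Obstacle 2 [(1,9) (8,3) (10,9) (1,10)]:
  edge (1,9)–(8,3): clear
  edge (8,3)–(10,9): clear
  edge (10,9)–(1,10): clear
  edge (1,10)–(1,9): clear
  midpoint (27/2,21/2) outside
  → clear
Obstacle 3 [(0,15) (4,14) (11,19) (9,23) (1,23)]:
  edge (0,15)–(4,14): clear
  edge (4,14)–(11,19): clear
  edge (11,19)–(9,23): clear
  edge (9,23)–(1,23): clear
  edge (1,23)–(0,15): clear
  midpoint (27/2,21/2) outside
  → clear

FREE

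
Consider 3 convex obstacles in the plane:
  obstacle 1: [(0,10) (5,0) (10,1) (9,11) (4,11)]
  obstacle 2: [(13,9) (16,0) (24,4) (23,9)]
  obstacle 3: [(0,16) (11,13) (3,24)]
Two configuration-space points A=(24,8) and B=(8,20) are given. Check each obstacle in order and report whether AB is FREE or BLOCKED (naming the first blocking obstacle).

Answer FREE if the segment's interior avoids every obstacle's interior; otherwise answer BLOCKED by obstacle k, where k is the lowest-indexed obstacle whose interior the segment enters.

Obstacle 1 [(0,10) (5,0) (10,1) (9,11) (4,11)]:
  edge (0,10)–(5,0): clear
  edge (5,0)–(10,1): clear
  edge (10,1)–(9,11): clear
  edge (9,11)–(4,11): clear
  edge (4,11)–(0,10): clear
  midpoint (16,14) outside
  → clear
Obstacle 2 [(13,9) (16,0) (24,4) (23,9)]:
  edge (13,9)–(16,0): clear
  edge (16,0)–(24,4): clear
  edge (24,4)–(23,9): crosses AB
  edge (23,9)–(13,9): crosses AB
  → BLOCKED
Obstacle 3 [(0,16) (11,13) (3,24)]:
  edge (0,16)–(11,13): clear
  edge (11,13)–(3,24): clear
  edge (3,24)–(0,16): clear
  midpoint (16,14) outside
  → clear

BLOCKED by obstacle 2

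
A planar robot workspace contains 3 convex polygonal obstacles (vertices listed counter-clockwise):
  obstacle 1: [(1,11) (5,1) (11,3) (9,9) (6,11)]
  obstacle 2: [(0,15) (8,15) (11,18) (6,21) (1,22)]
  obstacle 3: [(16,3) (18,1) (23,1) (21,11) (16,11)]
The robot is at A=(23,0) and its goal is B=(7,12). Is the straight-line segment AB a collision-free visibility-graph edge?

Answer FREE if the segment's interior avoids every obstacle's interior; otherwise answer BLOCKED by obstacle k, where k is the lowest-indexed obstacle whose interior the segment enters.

BLOCKED by obstacle 3

Obstacle 1 [(1,11) (5,1) (11,3) (9,9) (6,11)]:
  edge (1,11)–(5,1): clear
  edge (5,1)–(11,3): clear
  edge (11,3)–(9,9): clear
  edge (9,9)–(6,11): clear
  edge (6,11)–(1,11): clear
  midpoint (15,6) outside
  → clear
Obstacle 2 [(0,15) (8,15) (11,18) (6,21) (1,22)]:
  edge (0,15)–(8,15): clear
  edge (8,15)–(11,18): clear
  edge (11,18)–(6,21): clear
  edge (6,21)–(1,22): clear
  edge (1,22)–(0,15): clear
  midpoint (15,6) outside
  → clear
Obstacle 3 [(16,3) (18,1) (23,1) (21,11) (16,11)]:
  edge (16,3)–(18,1): clear
  edge (18,1)–(23,1): crosses AB
  edge (23,1)–(21,11): clear
  edge (21,11)–(16,11): clear
  edge (16,11)–(16,3): crosses AB
  → BLOCKED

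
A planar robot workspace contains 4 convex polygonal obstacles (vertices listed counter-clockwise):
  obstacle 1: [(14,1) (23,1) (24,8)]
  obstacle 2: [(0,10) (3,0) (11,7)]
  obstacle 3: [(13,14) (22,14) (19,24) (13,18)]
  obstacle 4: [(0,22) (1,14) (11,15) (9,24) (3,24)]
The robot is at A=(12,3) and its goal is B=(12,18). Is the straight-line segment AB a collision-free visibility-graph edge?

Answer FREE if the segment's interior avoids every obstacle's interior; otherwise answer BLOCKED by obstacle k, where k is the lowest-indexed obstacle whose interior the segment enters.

FREE

Obstacle 1 [(14,1) (23,1) (24,8)]:
  edge (14,1)–(23,1): clear
  edge (23,1)–(24,8): clear
  edge (24,8)–(14,1): clear
  midpoint (12,21/2) outside
  → clear
Obstacle 2 [(0,10) (3,0) (11,7)]:
  edge (0,10)–(3,0): clear
  edge (3,0)–(11,7): clear
  edge (11,7)–(0,10): clear
  midpoint (12,21/2) outside
  → clear
Obstacle 3 [(13,14) (22,14) (19,24) (13,18)]:
  edge (13,14)–(22,14): clear
  edge (22,14)–(19,24): clear
  edge (19,24)–(13,18): clear
  edge (13,18)–(13,14): clear
  midpoint (12,21/2) outside
  → clear
Obstacle 4 [(0,22) (1,14) (11,15) (9,24) (3,24)]:
  edge (0,22)–(1,14): clear
  edge (1,14)–(11,15): clear
  edge (11,15)–(9,24): clear
  edge (9,24)–(3,24): clear
  edge (3,24)–(0,22): clear
  midpoint (12,21/2) outside
  → clear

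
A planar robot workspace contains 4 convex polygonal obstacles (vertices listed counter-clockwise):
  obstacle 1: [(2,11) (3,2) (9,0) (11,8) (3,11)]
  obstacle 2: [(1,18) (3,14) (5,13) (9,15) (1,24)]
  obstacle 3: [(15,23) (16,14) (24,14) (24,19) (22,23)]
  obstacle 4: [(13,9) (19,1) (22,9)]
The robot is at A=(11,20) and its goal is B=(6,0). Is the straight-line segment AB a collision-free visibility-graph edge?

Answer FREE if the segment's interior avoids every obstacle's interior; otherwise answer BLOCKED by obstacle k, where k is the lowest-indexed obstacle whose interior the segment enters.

Obstacle 1 [(2,11) (3,2) (9,0) (11,8) (3,11)]:
  edge (2,11)–(3,2): clear
  edge (3,2)–(9,0): crosses AB
  edge (9,0)–(11,8): clear
  edge (11,8)–(3,11): crosses AB
  edge (3,11)–(2,11): clear
  → BLOCKED
Obstacle 2 [(1,18) (3,14) (5,13) (9,15) (1,24)]:
  edge (1,18)–(3,14): clear
  edge (3,14)–(5,13): clear
  edge (5,13)–(9,15): clear
  edge (9,15)–(1,24): clear
  edge (1,24)–(1,18): clear
  midpoint (17/2,10) outside
  → clear
Obstacle 3 [(15,23) (16,14) (24,14) (24,19) (22,23)]:
  edge (15,23)–(16,14): clear
  edge (16,14)–(24,14): clear
  edge (24,14)–(24,19): clear
  edge (24,19)–(22,23): clear
  edge (22,23)–(15,23): clear
  midpoint (17/2,10) outside
  → clear
Obstacle 4 [(13,9) (19,1) (22,9)]:
  edge (13,9)–(19,1): clear
  edge (19,1)–(22,9): clear
  edge (22,9)–(13,9): clear
  midpoint (17/2,10) outside
  → clear

BLOCKED by obstacle 1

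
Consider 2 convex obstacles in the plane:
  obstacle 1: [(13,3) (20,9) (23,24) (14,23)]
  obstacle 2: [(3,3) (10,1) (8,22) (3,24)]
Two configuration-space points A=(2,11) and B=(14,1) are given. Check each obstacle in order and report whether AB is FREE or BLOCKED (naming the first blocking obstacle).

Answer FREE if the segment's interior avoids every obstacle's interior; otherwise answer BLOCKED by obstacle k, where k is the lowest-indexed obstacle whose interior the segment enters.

BLOCKED by obstacle 2

Obstacle 1 [(13,3) (20,9) (23,24) (14,23)]:
  edge (13,3)–(20,9): clear
  edge (20,9)–(23,24): clear
  edge (23,24)–(14,23): clear
  edge (14,23)–(13,3): clear
  midpoint (8,6) outside
  → clear
Obstacle 2 [(3,3) (10,1) (8,22) (3,24)]:
  edge (3,3)–(10,1): clear
  edge (10,1)–(8,22): crosses AB
  edge (8,22)–(3,24): clear
  edge (3,24)–(3,3): crosses AB
  → BLOCKED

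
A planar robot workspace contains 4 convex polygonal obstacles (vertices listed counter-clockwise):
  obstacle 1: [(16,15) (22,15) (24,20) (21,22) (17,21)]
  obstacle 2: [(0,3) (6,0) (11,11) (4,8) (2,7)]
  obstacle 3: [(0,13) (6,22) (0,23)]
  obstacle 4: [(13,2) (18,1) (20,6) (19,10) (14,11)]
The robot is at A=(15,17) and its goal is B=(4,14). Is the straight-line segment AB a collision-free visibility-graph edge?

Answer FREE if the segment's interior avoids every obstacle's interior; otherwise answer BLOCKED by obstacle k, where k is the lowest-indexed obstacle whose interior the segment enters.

FREE

Obstacle 1 [(16,15) (22,15) (24,20) (21,22) (17,21)]:
  edge (16,15)–(22,15): clear
  edge (22,15)–(24,20): clear
  edge (24,20)–(21,22): clear
  edge (21,22)–(17,21): clear
  edge (17,21)–(16,15): clear
  midpoint (19/2,31/2) outside
  → clear
Obstacle 2 [(0,3) (6,0) (11,11) (4,8) (2,7)]:
  edge (0,3)–(6,0): clear
  edge (6,0)–(11,11): clear
  edge (11,11)–(4,8): clear
  edge (4,8)–(2,7): clear
  edge (2,7)–(0,3): clear
  midpoint (19/2,31/2) outside
  → clear
Obstacle 3 [(0,13) (6,22) (0,23)]:
  edge (0,13)–(6,22): clear
  edge (6,22)–(0,23): clear
  edge (0,23)–(0,13): clear
  midpoint (19/2,31/2) outside
  → clear
Obstacle 4 [(13,2) (18,1) (20,6) (19,10) (14,11)]:
  edge (13,2)–(18,1): clear
  edge (18,1)–(20,6): clear
  edge (20,6)–(19,10): clear
  edge (19,10)–(14,11): clear
  edge (14,11)–(13,2): clear
  midpoint (19/2,31/2) outside
  → clear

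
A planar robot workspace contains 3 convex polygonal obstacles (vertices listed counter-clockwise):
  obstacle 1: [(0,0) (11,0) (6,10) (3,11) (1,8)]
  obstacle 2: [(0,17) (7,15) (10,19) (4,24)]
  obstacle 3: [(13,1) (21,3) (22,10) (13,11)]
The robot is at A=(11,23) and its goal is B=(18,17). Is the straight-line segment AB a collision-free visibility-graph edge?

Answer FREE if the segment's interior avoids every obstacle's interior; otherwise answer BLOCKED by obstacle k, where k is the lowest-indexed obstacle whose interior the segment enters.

Obstacle 1 [(0,0) (11,0) (6,10) (3,11) (1,8)]:
  edge (0,0)–(11,0): clear
  edge (11,0)–(6,10): clear
  edge (6,10)–(3,11): clear
  edge (3,11)–(1,8): clear
  edge (1,8)–(0,0): clear
  midpoint (29/2,20) outside
  → clear
Obstacle 2 [(0,17) (7,15) (10,19) (4,24)]:
  edge (0,17)–(7,15): clear
  edge (7,15)–(10,19): clear
  edge (10,19)–(4,24): clear
  edge (4,24)–(0,17): clear
  midpoint (29/2,20) outside
  → clear
Obstacle 3 [(13,1) (21,3) (22,10) (13,11)]:
  edge (13,1)–(21,3): clear
  edge (21,3)–(22,10): clear
  edge (22,10)–(13,11): clear
  edge (13,11)–(13,1): clear
  midpoint (29/2,20) outside
  → clear

FREE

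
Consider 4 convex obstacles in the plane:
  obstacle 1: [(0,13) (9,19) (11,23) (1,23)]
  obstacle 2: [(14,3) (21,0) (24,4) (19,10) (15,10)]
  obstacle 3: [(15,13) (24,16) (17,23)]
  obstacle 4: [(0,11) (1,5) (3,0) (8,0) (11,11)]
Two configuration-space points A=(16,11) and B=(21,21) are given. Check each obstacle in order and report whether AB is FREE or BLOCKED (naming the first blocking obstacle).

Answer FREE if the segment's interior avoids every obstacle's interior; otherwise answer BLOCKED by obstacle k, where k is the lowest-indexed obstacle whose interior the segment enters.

Obstacle 1 [(0,13) (9,19) (11,23) (1,23)]:
  edge (0,13)–(9,19): clear
  edge (9,19)–(11,23): clear
  edge (11,23)–(1,23): clear
  edge (1,23)–(0,13): clear
  midpoint (37/2,16) outside
  → clear
Obstacle 2 [(14,3) (21,0) (24,4) (19,10) (15,10)]:
  edge (14,3)–(21,0): clear
  edge (21,0)–(24,4): clear
  edge (24,4)–(19,10): clear
  edge (19,10)–(15,10): clear
  edge (15,10)–(14,3): clear
  midpoint (37/2,16) outside
  → clear
Obstacle 3 [(15,13) (24,16) (17,23)]:
  edge (15,13)–(24,16): crosses AB
  edge (24,16)–(17,23): crosses AB
  edge (17,23)–(15,13): clear
  → BLOCKED
Obstacle 4 [(0,11) (1,5) (3,0) (8,0) (11,11)]:
  edge (0,11)–(1,5): clear
  edge (1,5)–(3,0): clear
  edge (3,0)–(8,0): clear
  edge (8,0)–(11,11): clear
  edge (11,11)–(0,11): clear
  midpoint (37/2,16) outside
  → clear

BLOCKED by obstacle 3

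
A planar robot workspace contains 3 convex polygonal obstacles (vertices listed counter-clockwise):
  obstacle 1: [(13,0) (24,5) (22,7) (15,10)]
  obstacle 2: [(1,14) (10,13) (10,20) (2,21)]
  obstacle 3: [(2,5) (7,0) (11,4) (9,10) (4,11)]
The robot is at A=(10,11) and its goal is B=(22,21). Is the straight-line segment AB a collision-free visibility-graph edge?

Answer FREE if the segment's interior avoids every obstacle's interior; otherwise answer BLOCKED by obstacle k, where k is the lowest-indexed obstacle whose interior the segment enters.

FREE

Obstacle 1 [(13,0) (24,5) (22,7) (15,10)]:
  edge (13,0)–(24,5): clear
  edge (24,5)–(22,7): clear
  edge (22,7)–(15,10): clear
  edge (15,10)–(13,0): clear
  midpoint (16,16) outside
  → clear
Obstacle 2 [(1,14) (10,13) (10,20) (2,21)]:
  edge (1,14)–(10,13): clear
  edge (10,13)–(10,20): clear
  edge (10,20)–(2,21): clear
  edge (2,21)–(1,14): clear
  midpoint (16,16) outside
  → clear
Obstacle 3 [(2,5) (7,0) (11,4) (9,10) (4,11)]:
  edge (2,5)–(7,0): clear
  edge (7,0)–(11,4): clear
  edge (11,4)–(9,10): clear
  edge (9,10)–(4,11): clear
  edge (4,11)–(2,5): clear
  midpoint (16,16) outside
  → clear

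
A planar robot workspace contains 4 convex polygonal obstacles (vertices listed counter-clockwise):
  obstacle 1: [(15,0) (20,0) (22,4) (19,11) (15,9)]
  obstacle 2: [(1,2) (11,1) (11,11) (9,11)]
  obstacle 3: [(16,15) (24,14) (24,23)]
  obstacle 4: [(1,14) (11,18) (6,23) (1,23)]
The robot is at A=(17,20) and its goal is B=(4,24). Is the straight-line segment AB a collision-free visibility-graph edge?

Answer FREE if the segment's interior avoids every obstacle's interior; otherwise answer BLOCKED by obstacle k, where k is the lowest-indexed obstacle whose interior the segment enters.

Obstacle 1 [(15,0) (20,0) (22,4) (19,11) (15,9)]:
  edge (15,0)–(20,0): clear
  edge (20,0)–(22,4): clear
  edge (22,4)–(19,11): clear
  edge (19,11)–(15,9): clear
  edge (15,9)–(15,0): clear
  midpoint (21/2,22) outside
  → clear
Obstacle 2 [(1,2) (11,1) (11,11) (9,11)]:
  edge (1,2)–(11,1): clear
  edge (11,1)–(11,11): clear
  edge (11,11)–(9,11): clear
  edge (9,11)–(1,2): clear
  midpoint (21/2,22) outside
  → clear
Obstacle 3 [(16,15) (24,14) (24,23)]:
  edge (16,15)–(24,14): clear
  edge (24,14)–(24,23): clear
  edge (24,23)–(16,15): clear
  midpoint (21/2,22) outside
  → clear
Obstacle 4 [(1,14) (11,18) (6,23) (1,23)]:
  edge (1,14)–(11,18): clear
  edge (11,18)–(6,23): clear
  edge (6,23)–(1,23): clear
  edge (1,23)–(1,14): clear
  midpoint (21/2,22) outside
  → clear

FREE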